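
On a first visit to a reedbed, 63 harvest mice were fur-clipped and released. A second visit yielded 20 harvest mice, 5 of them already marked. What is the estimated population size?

N = 252

N = (63 × 20) / 5 = 1260 / 5 = 252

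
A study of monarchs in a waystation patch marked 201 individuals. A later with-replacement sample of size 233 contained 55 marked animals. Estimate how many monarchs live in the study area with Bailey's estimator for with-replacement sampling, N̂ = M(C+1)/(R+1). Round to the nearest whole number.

N ≈ 840

N̂ = 201·(233+1)/(55+1) = 201·234/56 = 47034/56 ≈ 839.9 → 840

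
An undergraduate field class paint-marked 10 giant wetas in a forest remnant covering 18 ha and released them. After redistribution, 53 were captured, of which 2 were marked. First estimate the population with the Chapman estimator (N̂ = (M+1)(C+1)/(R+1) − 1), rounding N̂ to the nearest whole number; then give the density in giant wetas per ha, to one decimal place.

N̂ = 11·54/3 − 1 = 594/3 − 1 = 197
Density = N̂ / area = 197 / 18 ≈ 10.94 → 10.9 per ha

density ≈ 10.9 giant wetas per ha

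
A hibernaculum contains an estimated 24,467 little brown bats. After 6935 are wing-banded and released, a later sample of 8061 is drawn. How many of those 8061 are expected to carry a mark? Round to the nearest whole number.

expected recaptures ≈ 2285

Expected recaptures E[R] = M·C / N.
E[R] = 6935 × 8061 / 24467 = 55903035 / 24467 ≈ 2284.8 → 2285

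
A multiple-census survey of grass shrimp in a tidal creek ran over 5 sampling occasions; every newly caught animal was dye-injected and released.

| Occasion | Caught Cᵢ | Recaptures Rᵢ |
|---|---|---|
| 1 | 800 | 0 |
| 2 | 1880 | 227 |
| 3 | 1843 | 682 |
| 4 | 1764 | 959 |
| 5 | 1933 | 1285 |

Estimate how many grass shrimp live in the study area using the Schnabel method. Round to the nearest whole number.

Marked at large before each occasion: Mᵢ = Σⱼ<ᵢ (Cⱼ − Rⱼ) → M1=0, M2=800, M3=2453, M4=3614, M5=4419
Σ MᵢCᵢ = 0·800 + 800·1880 + 2453·1843 + 3614·1764 + 4419·1933 = 0 + 1504000 + 4520879 + 6375096 + 8541927 = 20941902
Σ Rᵢ = 0 + 227 + 682 + 959 + 1285 = 3153
N̂ = 20941902 / 3153 ≈ 6641.9 → 6642

N ≈ 6642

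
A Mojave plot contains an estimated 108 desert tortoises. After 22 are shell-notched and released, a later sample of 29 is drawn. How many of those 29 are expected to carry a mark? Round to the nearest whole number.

expected recaptures ≈ 6

The marked fraction of the population is 22/108, so in a sample of 29 expect C·(M/N) marked.
E[R] = 22 × 29 / 108 = 638 / 108 ≈ 5.9 → 6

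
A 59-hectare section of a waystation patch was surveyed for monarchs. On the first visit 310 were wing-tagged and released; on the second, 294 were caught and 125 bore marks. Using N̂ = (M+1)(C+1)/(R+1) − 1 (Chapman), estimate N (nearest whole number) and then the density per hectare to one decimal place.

N̂ = 311·295/126 − 1 = 91745/126 − 1 ≈ 727.1 → 727
Density = N̂ / area = 727 / 59 ≈ 12.32 → 12.3 per hectare

density ≈ 12.3 monarchs per hectare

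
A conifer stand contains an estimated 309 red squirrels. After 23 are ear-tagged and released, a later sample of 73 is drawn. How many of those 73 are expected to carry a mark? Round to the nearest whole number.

expected recaptures ≈ 5

Expected recaptures E[R] = M·C / N.
E[R] = 23 × 73 / 309 = 1679 / 309 ≈ 5.4 → 5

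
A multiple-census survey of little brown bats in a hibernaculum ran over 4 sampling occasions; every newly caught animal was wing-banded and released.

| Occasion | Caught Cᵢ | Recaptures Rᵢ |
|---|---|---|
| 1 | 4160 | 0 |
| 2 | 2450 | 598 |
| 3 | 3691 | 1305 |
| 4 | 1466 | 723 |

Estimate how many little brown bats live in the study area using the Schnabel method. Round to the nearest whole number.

N ≈ 17,020

Marked at large before each occasion: Mᵢ = Σⱼ<ᵢ (Cⱼ − Rⱼ) → M1=0, M2=4160, M3=6012, M4=8398
Σ MᵢCᵢ = 0·4160 + 4160·2450 + 6012·3691 + 8398·1466 = 0 + 10192000 + 22190292 + 12311468 = 44693760
Σ Rᵢ = 0 + 598 + 1305 + 723 = 2626
N̂ = 44693760 / 2626 ≈ 17019.7 → 17020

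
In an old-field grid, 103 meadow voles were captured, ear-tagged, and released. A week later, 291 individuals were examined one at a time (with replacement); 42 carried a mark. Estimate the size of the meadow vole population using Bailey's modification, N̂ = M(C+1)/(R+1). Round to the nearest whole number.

N̂ = 103·(291+1)/(42+1) = 103·292/43 = 30076/43 ≈ 699.4 → 699

N ≈ 699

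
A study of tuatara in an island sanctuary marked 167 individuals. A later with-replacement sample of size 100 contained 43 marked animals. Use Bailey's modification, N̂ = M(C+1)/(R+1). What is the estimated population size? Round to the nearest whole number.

N ≈ 383

N̂ = 167·(100+1)/(43+1) = 167·101/44 = 16867/44 ≈ 383.3 → 383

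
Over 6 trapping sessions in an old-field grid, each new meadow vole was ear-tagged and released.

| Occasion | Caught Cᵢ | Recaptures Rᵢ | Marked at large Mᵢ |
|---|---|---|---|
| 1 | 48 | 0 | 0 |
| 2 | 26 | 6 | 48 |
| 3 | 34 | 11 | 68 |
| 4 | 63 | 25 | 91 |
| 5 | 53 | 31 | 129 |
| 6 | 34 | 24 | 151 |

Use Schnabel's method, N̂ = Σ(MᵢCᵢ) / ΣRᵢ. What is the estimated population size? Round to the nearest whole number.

N ≈ 219

Σ MᵢCᵢ = 0·48 + 48·26 + 68·34 + 91·63 + 129·53 + 151·34 = 0 + 1248 + 2312 + 5733 + 6837 + 5134 = 21264
Σ Rᵢ = 0 + 6 + 11 + 25 + 31 + 24 = 97
N̂ = 21264 / 97 ≈ 219.2 → 219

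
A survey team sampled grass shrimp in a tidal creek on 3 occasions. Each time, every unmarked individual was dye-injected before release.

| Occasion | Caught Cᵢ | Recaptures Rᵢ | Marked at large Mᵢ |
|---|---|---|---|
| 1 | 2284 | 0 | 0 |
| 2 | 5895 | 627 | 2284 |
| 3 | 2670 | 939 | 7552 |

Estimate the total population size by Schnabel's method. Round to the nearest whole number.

N ≈ 21,474

Σ MᵢCᵢ = 0·2284 + 2284·5895 + 7552·2670 = 0 + 13464180 + 20163840 = 33628020
Σ Rᵢ = 0 + 627 + 939 = 1566
N̂ = 33628020 / 1566 ≈ 21473.8 → 21474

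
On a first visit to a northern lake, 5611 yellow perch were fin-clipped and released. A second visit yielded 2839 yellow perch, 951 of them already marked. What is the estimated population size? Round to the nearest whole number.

N = (5611 × 2839) / 951 = 15929629 / 951 ≈ 16750.4 → 16750

N ≈ 16,750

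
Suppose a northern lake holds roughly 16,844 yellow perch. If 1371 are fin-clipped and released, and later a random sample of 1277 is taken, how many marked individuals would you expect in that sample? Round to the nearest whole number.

The marked fraction of the population is 1371/16844, so in a sample of 1277 expect C·(M/N) marked.
E[R] = 1371 × 1277 / 16844 = 1750767 / 16844 ≈ 103.9 → 104

expected recaptures ≈ 104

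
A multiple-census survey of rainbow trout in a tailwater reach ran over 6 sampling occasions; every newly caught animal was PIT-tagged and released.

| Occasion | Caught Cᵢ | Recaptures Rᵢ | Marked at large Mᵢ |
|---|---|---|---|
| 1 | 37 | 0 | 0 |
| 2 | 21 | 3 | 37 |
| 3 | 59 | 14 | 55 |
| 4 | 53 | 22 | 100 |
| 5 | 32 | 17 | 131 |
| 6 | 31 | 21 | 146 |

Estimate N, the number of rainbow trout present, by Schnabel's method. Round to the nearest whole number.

N ≈ 234

Σ MᵢCᵢ = 0·37 + 37·21 + 55·59 + 100·53 + 131·32 + 146·31 = 0 + 777 + 3245 + 5300 + 4192 + 4526 = 18040
Σ Rᵢ = 0 + 3 + 14 + 22 + 17 + 21 = 77
N̂ = 18040 / 77 ≈ 234.3 → 234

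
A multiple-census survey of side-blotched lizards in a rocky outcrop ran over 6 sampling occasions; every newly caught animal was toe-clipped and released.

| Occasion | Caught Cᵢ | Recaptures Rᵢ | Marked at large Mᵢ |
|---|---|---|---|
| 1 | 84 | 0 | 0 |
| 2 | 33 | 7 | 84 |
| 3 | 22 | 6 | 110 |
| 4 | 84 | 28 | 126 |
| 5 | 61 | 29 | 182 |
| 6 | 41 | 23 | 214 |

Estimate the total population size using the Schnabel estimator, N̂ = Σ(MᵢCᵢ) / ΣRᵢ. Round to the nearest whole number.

N ≈ 383

Σ MᵢCᵢ = 0·84 + 84·33 + 110·22 + 126·84 + 182·61 + 214·41 = 0 + 2772 + 2420 + 10584 + 11102 + 8774 = 35652
Σ Rᵢ = 0 + 7 + 6 + 28 + 29 + 23 = 93
N̂ = 35652 / 93 ≈ 383.4 → 383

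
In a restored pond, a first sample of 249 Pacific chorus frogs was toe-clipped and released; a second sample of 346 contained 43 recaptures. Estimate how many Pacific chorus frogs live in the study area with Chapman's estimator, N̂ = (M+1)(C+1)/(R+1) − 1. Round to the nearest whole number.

N̂ = (249+1)(346+1)/(43+1) − 1 = 250·347/44 − 1
= 86750/44 − 1 ≈ 1971.6 − 1 ≈ 1970.6 → 1971

N ≈ 1971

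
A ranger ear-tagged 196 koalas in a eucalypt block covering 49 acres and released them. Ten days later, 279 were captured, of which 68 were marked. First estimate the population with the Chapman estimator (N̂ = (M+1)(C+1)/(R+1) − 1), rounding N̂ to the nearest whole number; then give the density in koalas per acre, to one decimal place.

density ≈ 16.3 koalas per acre

N̂ = 197·280/69 − 1 = 55160/69 − 1 ≈ 798.4 → 798
Density = N̂ / area = 798 / 49 ≈ 16.29 → 16.3 per acre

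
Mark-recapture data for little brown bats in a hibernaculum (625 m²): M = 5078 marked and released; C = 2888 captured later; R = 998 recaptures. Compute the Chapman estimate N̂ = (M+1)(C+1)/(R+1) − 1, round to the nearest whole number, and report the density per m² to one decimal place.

density ≈ 23.5 little brown bats per m²

N̂ = 5079·2889/999 − 1 = 14673231/999 − 1 ≈ 14686.9 → 14687
Density = N̂ / area = 14687 / 625 ≈ 23.50 → 23.5 per m²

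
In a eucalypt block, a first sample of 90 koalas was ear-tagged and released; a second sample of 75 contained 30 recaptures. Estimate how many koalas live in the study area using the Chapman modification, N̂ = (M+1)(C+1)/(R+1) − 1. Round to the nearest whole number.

N ≈ 222

N̂ = (90+1)(75+1)/(30+1) − 1 = 91·76/31 − 1
= 6916/31 − 1 ≈ 223.1 − 1 ≈ 222.1 → 222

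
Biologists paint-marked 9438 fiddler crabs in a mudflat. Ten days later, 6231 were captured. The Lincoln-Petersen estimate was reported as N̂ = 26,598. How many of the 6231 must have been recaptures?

From N = M·C/R: R = M·C / N = 9438·6231 / 26598 = 58808178 / 26598 = 2211.

R = 2211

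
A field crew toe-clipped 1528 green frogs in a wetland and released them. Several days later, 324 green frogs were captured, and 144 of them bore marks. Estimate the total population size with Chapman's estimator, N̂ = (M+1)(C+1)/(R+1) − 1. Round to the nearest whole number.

N ≈ 3426

N̂ = (1528+1)(324+1)/(144+1) − 1 = 1529·325/145 − 1
= 496925/145 − 1 ≈ 3427.1 − 1 ≈ 3426.1 → 3426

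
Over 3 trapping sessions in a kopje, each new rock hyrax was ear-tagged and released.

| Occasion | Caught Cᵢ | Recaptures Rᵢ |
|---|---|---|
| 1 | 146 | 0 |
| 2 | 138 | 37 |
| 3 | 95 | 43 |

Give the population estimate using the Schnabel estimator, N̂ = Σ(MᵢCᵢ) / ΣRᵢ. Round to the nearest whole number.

Marked at large before each occasion: Mᵢ = Σⱼ<ᵢ (Cⱼ − Rⱼ) → M1=0, M2=146, M3=247
Σ MᵢCᵢ = 0·146 + 146·138 + 247·95 = 0 + 20148 + 23465 = 43613
Σ Rᵢ = 0 + 37 + 43 = 80
N̂ = 43613 / 80 ≈ 545.2 → 545

N ≈ 545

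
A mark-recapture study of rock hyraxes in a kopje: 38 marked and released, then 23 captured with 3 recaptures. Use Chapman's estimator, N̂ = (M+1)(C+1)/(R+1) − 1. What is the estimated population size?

N̂ = (38+1)(23+1)/(3+1) − 1 = 39·24/4 − 1
= 936/4 − 1 = 234 − 1 = 233

N = 233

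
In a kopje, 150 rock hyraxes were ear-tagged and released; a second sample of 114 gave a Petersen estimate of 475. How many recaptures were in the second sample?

R = 36

From N = M·C/R: R = M·C / N = 150·114 / 475 = 17100 / 475 = 36.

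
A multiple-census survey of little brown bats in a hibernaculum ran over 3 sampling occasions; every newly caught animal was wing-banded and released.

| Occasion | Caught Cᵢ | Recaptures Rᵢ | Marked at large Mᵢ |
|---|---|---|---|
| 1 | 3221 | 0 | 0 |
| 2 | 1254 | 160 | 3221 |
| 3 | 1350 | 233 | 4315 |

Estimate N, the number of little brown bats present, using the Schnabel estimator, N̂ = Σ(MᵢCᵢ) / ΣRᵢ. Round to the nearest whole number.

Σ MᵢCᵢ = 0·3221 + 3221·1254 + 4315·1350 = 0 + 4039134 + 5825250 = 9864384
Σ Rᵢ = 0 + 160 + 233 = 393
N̂ = 9864384 / 393 ≈ 25100.2 → 25100

N ≈ 25,100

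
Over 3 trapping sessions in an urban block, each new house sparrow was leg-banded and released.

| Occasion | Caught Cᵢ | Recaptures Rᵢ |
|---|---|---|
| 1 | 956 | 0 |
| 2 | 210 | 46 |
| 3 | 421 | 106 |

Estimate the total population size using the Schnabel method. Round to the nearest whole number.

N ≈ 4423

Marked at large before each occasion: Mᵢ = Σⱼ<ᵢ (Cⱼ − Rⱼ) → M1=0, M2=956, M3=1120
Σ MᵢCᵢ = 0·956 + 956·210 + 1120·421 = 0 + 200760 + 471520 = 672280
Σ Rᵢ = 0 + 46 + 106 = 152
N̂ = 672280 / 152 ≈ 4422.9 → 4423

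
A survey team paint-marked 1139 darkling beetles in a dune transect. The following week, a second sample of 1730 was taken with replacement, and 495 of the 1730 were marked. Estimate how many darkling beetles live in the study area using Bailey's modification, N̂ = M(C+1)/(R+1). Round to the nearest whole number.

N̂ = 1139·(1730+1)/(495+1) = 1139·1731/496 = 1971609/496 ≈ 3975.0 → 3975

N ≈ 3975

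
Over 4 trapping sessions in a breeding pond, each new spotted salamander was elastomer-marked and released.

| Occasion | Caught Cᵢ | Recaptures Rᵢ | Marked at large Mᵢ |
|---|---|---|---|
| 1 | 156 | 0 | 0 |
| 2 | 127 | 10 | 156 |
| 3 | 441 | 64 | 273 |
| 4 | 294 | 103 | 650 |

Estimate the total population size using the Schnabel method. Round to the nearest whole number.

N ≈ 1872

Σ MᵢCᵢ = 0·156 + 156·127 + 273·441 + 650·294 = 0 + 19812 + 120393 + 191100 = 331305
Σ Rᵢ = 0 + 10 + 64 + 103 = 177
N̂ = 331305 / 177 ≈ 1871.8 → 1872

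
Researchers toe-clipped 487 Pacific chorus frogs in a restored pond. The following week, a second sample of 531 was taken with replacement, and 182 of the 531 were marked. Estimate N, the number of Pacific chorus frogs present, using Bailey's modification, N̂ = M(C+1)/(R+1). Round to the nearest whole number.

N̂ = 487·(531+1)/(182+1) = 487·532/183 = 259084/183 ≈ 1415.8 → 1416

N ≈ 1416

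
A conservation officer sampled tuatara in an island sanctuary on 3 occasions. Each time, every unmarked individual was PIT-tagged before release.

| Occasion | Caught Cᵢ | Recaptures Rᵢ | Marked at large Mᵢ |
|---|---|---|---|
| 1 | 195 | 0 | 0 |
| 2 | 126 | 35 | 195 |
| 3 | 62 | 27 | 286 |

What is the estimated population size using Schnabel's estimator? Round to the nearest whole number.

N ≈ 682

Σ MᵢCᵢ = 0·195 + 195·126 + 286·62 = 0 + 24570 + 17732 = 42302
Σ Rᵢ = 0 + 35 + 27 = 62
N̂ = 42302 / 62 ≈ 682.3 → 682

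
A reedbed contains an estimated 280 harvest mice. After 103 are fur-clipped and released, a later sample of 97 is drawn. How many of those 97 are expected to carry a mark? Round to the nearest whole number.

Expected recaptures E[R] = M·C / N.
E[R] = 103 × 97 / 280 = 9991 / 280 ≈ 35.7 → 36

expected recaptures ≈ 36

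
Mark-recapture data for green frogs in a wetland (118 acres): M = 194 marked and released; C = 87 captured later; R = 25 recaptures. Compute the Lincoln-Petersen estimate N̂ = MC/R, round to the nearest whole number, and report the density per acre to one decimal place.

density ≈ 5.7 green frogs per acre

N̂ = 194·87/25 = 16878/25 ≈ 675.1 → 675
Density = N̂ / area = 675 / 118 ≈ 5.72 → 5.7 per acre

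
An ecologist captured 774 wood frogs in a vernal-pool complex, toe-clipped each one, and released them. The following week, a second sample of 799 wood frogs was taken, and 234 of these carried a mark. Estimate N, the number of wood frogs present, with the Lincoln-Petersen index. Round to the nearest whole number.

N ≈ 2643

If marked individuals mix randomly, R/C ≈ M/N, giving N ≈ M·C/R.
N = (774 × 799) / 234 = 618426 / 234 ≈ 2642.8 → 2643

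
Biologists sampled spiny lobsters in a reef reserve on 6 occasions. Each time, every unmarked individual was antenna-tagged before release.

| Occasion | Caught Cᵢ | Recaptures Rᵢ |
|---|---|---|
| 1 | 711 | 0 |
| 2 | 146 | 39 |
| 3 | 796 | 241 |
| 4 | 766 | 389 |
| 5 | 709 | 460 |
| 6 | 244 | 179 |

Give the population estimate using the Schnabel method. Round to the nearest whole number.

Marked at large before each occasion: Mᵢ = Σⱼ<ᵢ (Cⱼ − Rⱼ) → M1=0, M2=711, M3=818, M4=1373, M5=1750, M6=1999
Σ MᵢCᵢ = 0·711 + 711·146 + 818·796 + 1373·766 + 1750·709 + 1999·244 = 0 + 103806 + 651128 + 1051718 + 1240750 + 487756 = 3535158
Σ Rᵢ = 0 + 39 + 241 + 389 + 460 + 179 = 1308
N̂ = 3535158 / 1308 ≈ 2702.7 → 2703

N ≈ 2703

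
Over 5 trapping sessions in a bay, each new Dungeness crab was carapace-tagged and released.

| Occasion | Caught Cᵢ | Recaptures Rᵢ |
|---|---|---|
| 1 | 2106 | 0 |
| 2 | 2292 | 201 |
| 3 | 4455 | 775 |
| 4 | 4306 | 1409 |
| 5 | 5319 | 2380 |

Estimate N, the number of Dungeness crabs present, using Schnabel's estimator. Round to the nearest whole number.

Marked at large before each occasion: Mᵢ = Σⱼ<ᵢ (Cⱼ − Rⱼ) → M1=0, M2=2106, M3=4197, M4=7877, M5=10774
Σ MᵢCᵢ = 0·2106 + 2106·2292 + 4197·4455 + 7877·4306 + 10774·5319 = 0 + 4826952 + 18697635 + 33918362 + 57306906 = 114749855
Σ Rᵢ = 0 + 201 + 775 + 1409 + 2380 = 4765
N̂ = 114749855 / 4765 ≈ 24081.8 → 24082

N ≈ 24,082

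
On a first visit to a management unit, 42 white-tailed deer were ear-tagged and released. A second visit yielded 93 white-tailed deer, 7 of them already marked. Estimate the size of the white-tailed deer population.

N = (42 × 93) / 7 = 3906 / 7 = 558

N = 558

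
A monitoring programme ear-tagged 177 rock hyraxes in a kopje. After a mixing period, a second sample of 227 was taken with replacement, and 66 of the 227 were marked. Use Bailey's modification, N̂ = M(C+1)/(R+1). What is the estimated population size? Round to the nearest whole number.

N̂ = 177·(227+1)/(66+1) = 177·228/67 = 40356/67 ≈ 602.3 → 602

N ≈ 602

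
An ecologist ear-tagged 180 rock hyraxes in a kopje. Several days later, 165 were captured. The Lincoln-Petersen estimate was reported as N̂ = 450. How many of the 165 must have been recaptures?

From N = M·C/R: R = M·C / N = 180·165 / 450 = 29700 / 450 = 66.

R = 66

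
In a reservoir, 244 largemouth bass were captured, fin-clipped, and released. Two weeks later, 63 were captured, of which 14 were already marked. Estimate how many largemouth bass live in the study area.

N = 1098

N = (244 × 63) / 14 = 15372 / 14 = 1098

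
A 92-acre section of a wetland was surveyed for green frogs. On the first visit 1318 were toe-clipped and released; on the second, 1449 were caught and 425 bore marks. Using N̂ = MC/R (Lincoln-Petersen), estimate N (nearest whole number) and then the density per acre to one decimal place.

density ≈ 48.8 green frogs per acre

N̂ = 1318·1449/425 = 1909782/425 ≈ 4493.6 → 4494
Density = N̂ / area = 4494 / 92 ≈ 48.848 → 48.8 per acre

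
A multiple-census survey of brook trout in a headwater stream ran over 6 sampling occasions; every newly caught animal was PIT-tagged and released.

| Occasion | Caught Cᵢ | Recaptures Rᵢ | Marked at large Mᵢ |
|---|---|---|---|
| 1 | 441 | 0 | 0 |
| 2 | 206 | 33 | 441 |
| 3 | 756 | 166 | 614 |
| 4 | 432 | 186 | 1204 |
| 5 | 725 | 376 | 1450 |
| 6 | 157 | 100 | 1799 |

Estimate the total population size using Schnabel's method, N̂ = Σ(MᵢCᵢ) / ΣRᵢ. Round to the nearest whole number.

N ≈ 2798

Σ MᵢCᵢ = 0·441 + 441·206 + 614·756 + 1204·432 + 1450·725 + 1799·157 = 0 + 90846 + 464184 + 520128 + 1051250 + 282443 = 2408851
Σ Rᵢ = 0 + 33 + 166 + 186 + 376 + 100 = 861
N̂ = 2408851 / 861 ≈ 2797.7 → 2798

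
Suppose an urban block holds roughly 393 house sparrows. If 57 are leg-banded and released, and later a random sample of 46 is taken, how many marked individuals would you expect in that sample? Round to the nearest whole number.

expected recaptures ≈ 7

Expected recaptures E[R] = M·C / N.
E[R] = 57 × 46 / 393 = 2622 / 393 ≈ 6.7 → 7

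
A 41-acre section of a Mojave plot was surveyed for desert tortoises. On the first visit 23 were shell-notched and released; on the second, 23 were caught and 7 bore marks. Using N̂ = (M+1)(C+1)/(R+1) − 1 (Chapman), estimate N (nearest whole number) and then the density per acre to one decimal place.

N̂ = 24·24/8 − 1 = 576/8 − 1 = 71
Density = N̂ / area = 71 / 41 ≈ 1.73 → 1.7 per acre

density ≈ 1.7 desert tortoises per acre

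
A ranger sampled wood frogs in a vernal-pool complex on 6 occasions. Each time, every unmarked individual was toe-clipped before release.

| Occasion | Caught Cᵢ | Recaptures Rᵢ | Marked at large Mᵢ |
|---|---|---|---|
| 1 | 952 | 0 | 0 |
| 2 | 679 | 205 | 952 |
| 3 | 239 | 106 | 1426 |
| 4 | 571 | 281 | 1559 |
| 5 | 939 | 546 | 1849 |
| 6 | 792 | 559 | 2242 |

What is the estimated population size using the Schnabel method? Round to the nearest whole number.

N ≈ 3176

Σ MᵢCᵢ = 0·952 + 952·679 + 1426·239 + 1559·571 + 1849·939 + 2242·792 = 0 + 646408 + 340814 + 890189 + 1736211 + 1775664 = 5389286
Σ Rᵢ = 0 + 205 + 106 + 281 + 546 + 559 = 1697
N̂ = 5389286 / 1697 ≈ 3175.8 → 3176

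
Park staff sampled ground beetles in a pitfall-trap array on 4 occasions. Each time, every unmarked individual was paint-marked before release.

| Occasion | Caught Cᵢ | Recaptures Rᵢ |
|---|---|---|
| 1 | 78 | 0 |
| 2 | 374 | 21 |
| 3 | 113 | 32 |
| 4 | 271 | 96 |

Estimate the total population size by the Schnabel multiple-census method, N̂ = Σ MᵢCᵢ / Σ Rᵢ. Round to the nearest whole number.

N ≈ 1454

Marked at large before each occasion: Mᵢ = Σⱼ<ᵢ (Cⱼ − Rⱼ) → M1=0, M2=78, M3=431, M4=512
Σ MᵢCᵢ = 0·78 + 78·374 + 431·113 + 512·271 = 0 + 29172 + 48703 + 138752 = 216627
Σ Rᵢ = 0 + 21 + 32 + 96 = 149
N̂ = 216627 / 149 ≈ 1453.9 → 1454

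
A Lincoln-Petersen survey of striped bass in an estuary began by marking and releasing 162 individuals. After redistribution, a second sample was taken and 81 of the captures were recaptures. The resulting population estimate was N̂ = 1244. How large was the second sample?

C = 622

From N = M·C/R: C = N·R / M = 1244·81 / 162 = 100764 / 162 = 622.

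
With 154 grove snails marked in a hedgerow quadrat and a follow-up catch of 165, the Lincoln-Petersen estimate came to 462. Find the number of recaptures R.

From N = M·C/R: R = M·C / N = 154·165 / 462 = 25410 / 462 = 55.

R = 55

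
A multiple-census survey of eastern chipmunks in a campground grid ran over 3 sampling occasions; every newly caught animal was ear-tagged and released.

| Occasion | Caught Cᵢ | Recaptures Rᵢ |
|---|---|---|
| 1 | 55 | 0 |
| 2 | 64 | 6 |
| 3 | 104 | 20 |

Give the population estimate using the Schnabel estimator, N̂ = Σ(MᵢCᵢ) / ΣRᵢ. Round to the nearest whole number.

N ≈ 587

Marked at large before each occasion: Mᵢ = Σⱼ<ᵢ (Cⱼ − Rⱼ) → M1=0, M2=55, M3=113
Σ MᵢCᵢ = 0·55 + 55·64 + 113·104 = 0 + 3520 + 11752 = 15272
Σ Rᵢ = 0 + 6 + 20 = 26
N̂ = 15272 / 26 ≈ 587.4 → 587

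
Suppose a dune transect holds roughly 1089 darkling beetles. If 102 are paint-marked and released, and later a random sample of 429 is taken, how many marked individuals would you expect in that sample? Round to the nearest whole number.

The marked fraction of the population is 102/1089, so in a sample of 429 expect C·(M/N) marked.
E[R] = 102 × 429 / 1089 = 43758 / 1089 ≈ 40.2 → 40

expected recaptures ≈ 40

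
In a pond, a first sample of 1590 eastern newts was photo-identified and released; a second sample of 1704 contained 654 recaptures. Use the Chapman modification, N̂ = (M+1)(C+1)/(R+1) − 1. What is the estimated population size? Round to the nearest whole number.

N ≈ 4140

N̂ = (1590+1)(1704+1)/(654+1) − 1 = 1591·1705/655 − 1
= 2712655/655 − 1 ≈ 4141.46 − 1 ≈ 4140.46 → 4140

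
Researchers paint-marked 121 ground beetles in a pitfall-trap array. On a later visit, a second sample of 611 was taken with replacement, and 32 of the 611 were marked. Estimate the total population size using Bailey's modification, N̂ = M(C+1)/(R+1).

N̂ = 121·(611+1)/(32+1) = 121·612/33 = 74052/33 = 2244

N = 2244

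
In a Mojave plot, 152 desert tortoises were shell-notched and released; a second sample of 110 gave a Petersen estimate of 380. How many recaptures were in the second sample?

R = 44

From N = M·C/R: R = M·C / N = 152·110 / 380 = 16720 / 380 = 44.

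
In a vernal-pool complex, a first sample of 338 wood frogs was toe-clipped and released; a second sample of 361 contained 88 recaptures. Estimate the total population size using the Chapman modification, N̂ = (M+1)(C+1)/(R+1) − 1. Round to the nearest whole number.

N̂ = (338+1)(361+1)/(88+1) − 1 = 339·362/89 − 1
= 122718/89 − 1 ≈ 1378.9 − 1 ≈ 1377.9 → 1378

N ≈ 1378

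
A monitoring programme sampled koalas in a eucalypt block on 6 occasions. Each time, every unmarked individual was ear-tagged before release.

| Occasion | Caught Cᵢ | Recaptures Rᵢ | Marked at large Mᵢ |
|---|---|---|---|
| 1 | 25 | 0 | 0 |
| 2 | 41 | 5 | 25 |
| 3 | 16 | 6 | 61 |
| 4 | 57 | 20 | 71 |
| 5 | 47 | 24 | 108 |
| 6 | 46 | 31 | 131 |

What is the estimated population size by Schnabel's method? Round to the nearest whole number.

Σ MᵢCᵢ = 0·25 + 25·41 + 61·16 + 71·57 + 108·47 + 131·46 = 0 + 1025 + 976 + 4047 + 5076 + 6026 = 17150
Σ Rᵢ = 0 + 5 + 6 + 20 + 24 + 31 = 86
N̂ = 17150 / 86 ≈ 199.4 → 199

N ≈ 199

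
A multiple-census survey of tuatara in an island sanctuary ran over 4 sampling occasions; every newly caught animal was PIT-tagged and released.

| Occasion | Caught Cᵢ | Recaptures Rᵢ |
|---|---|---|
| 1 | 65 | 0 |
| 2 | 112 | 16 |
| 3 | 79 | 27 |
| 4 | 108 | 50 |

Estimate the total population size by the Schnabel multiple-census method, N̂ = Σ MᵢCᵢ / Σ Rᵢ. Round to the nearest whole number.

N ≈ 462

Marked at large before each occasion: Mᵢ = Σⱼ<ᵢ (Cⱼ − Rⱼ) → M1=0, M2=65, M3=161, M4=213
Σ MᵢCᵢ = 0·65 + 65·112 + 161·79 + 213·108 = 0 + 7280 + 12719 + 23004 = 43003
Σ Rᵢ = 0 + 16 + 27 + 50 = 93
N̂ = 43003 / 93 ≈ 462.4 → 462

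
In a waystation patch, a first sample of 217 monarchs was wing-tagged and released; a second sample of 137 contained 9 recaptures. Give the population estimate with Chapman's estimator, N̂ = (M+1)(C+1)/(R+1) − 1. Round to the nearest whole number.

N ≈ 3007

N̂ = (217+1)(137+1)/(9+1) − 1 = 218·138/10 − 1
= 30084/10 − 1 ≈ 3008.4 − 1 ≈ 3007.4 → 3007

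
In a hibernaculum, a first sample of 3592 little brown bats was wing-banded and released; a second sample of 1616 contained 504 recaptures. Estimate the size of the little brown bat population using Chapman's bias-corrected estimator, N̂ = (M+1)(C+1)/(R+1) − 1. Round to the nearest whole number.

N̂ = (3592+1)(1616+1)/(504+1) − 1 = 3593·1617/505 − 1
= 5809881/505 − 1 ≈ 11504.7 − 1 ≈ 11503.7 → 11504

N ≈ 11,504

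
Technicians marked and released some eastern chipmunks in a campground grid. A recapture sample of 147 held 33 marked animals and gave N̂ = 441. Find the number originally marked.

From N = M·C/R: M = N·R / C = 441·33 / 147 = 14553 / 147 = 99.

M = 99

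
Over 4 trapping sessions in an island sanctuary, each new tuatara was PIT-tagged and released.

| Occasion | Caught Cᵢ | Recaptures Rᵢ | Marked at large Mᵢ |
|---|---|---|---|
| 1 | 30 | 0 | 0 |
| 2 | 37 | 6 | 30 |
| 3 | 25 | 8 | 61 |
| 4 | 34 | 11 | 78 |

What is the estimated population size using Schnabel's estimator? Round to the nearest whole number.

Σ MᵢCᵢ = 0·30 + 30·37 + 61·25 + 78·34 = 0 + 1110 + 1525 + 2652 = 5287
Σ Rᵢ = 0 + 6 + 8 + 11 = 25
N̂ = 5287 / 25 ≈ 211.48 → 211

N ≈ 211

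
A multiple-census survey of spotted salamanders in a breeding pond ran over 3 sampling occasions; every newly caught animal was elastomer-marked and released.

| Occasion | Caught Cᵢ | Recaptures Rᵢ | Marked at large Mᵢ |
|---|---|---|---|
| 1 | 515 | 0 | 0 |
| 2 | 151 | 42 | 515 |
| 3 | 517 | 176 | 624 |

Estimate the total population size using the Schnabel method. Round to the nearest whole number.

N ≈ 1837

Σ MᵢCᵢ = 0·515 + 515·151 + 624·517 = 0 + 77765 + 322608 = 400373
Σ Rᵢ = 0 + 42 + 176 = 218
N̂ = 400373 / 218 ≈ 1836.6 → 1837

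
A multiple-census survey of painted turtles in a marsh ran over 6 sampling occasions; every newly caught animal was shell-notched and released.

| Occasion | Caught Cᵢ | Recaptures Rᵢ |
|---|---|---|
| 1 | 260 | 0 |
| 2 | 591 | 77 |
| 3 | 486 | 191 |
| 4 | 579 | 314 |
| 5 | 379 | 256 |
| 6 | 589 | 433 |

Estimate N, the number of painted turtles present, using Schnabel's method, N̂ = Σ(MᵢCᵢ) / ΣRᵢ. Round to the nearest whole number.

Marked at large before each occasion: Mᵢ = Σⱼ<ᵢ (Cⱼ − Rⱼ) → M1=0, M2=260, M3=774, M4=1069, M5=1334, M6=1457
Σ MᵢCᵢ = 0·260 + 260·591 + 774·486 + 1069·579 + 1334·379 + 1457·589 = 0 + 153660 + 376164 + 618951 + 505586 + 858173 = 2512534
Σ Rᵢ = 0 + 77 + 191 + 314 + 256 + 433 = 1271
N̂ = 2512534 / 1271 ≈ 1976.8 → 1977

N ≈ 1977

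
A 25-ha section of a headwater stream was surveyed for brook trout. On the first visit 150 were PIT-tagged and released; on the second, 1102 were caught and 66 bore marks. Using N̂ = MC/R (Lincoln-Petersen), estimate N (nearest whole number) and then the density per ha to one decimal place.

density ≈ 100.2 brook trout per ha

N̂ = 150·1102/66 = 165300/66 ≈ 2504.5 → 2505
Density = N̂ / area = 2505 / 25 ≈ 100.20 → 100.2 per ha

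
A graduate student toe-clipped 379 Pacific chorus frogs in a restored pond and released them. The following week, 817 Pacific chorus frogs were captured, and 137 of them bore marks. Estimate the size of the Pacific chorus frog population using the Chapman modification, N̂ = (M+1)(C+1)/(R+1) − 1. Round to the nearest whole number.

N ≈ 2251

N̂ = (379+1)(817+1)/(137+1) − 1 = 380·818/138 − 1
= 310840/138 − 1 ≈ 2252.46 − 1 ≈ 2251.46 → 2251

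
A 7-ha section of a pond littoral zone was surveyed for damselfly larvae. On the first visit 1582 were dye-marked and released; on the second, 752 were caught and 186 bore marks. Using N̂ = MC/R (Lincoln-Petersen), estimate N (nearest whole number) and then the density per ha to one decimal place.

density ≈ 913.7 damselfly larvae per ha

N̂ = 1582·752/186 = 1189664/186 ≈ 6396.0 → 6396
Density = N̂ / area = 6396 / 7 ≈ 913.71 → 913.7 per ha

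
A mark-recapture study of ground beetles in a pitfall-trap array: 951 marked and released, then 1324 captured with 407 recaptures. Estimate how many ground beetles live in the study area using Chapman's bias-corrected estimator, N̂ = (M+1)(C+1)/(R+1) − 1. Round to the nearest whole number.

N ≈ 3091

N̂ = (951+1)(1324+1)/(407+1) − 1 = 952·1325/408 − 1
= 1261400/408 − 1 ≈ 3091.7 − 1 ≈ 3090.7 → 3091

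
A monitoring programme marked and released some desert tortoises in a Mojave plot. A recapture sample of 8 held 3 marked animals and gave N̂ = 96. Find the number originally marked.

From N = M·C/R: M = N·R / C = 96·3 / 8 = 288 / 8 = 36.

M = 36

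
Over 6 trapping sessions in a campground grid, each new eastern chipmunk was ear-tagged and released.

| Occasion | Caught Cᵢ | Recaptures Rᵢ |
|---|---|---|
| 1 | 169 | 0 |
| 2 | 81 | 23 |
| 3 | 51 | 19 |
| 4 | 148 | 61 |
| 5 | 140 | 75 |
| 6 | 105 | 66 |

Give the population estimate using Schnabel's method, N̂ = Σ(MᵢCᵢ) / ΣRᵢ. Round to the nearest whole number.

N ≈ 636

Marked at large before each occasion: Mᵢ = Σⱼ<ᵢ (Cⱼ − Rⱼ) → M1=0, M2=169, M3=227, M4=259, M5=346, M6=411
Σ MᵢCᵢ = 0·169 + 169·81 + 227·51 + 259·148 + 346·140 + 411·105 = 0 + 13689 + 11577 + 38332 + 48440 + 43155 = 155193
Σ Rᵢ = 0 + 23 + 19 + 61 + 75 + 66 = 244
N̂ = 155193 / 244 ≈ 636.0 → 636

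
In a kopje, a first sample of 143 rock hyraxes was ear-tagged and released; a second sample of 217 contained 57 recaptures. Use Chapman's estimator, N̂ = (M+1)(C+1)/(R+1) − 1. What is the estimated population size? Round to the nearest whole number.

N ≈ 540

N̂ = (143+1)(217+1)/(57+1) − 1 = 144·218/58 − 1
= 31392/58 − 1 ≈ 541.2 − 1 ≈ 540.2 → 540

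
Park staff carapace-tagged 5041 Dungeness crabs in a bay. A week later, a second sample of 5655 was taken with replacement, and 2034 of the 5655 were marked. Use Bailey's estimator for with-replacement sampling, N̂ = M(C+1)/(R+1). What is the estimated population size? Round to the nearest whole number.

N ≈ 14,011

N̂ = 5041·(5655+1)/(2034+1) = 5041·5656/2035 = 28511896/2035 ≈ 14010.8 → 14011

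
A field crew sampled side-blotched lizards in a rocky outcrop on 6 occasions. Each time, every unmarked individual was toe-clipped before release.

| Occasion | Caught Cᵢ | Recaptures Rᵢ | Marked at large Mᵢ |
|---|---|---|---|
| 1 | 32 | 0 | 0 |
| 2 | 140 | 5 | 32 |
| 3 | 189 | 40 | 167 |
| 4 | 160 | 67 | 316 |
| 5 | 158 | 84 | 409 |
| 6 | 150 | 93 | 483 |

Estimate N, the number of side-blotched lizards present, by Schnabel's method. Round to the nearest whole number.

N ≈ 774

Σ MᵢCᵢ = 0·32 + 32·140 + 167·189 + 316·160 + 409·158 + 483·150 = 0 + 4480 + 31563 + 50560 + 64622 + 72450 = 223675
Σ Rᵢ = 0 + 5 + 40 + 67 + 84 + 93 = 289
N̂ = 223675 / 289 ≈ 774.0 → 774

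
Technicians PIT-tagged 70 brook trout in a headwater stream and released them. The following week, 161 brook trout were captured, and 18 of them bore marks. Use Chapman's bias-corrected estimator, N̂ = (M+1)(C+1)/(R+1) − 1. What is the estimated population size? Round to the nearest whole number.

N ≈ 604

N̂ = (70+1)(161+1)/(18+1) − 1 = 71·162/19 − 1
= 11502/19 − 1 ≈ 605.4 − 1 ≈ 604.4 → 604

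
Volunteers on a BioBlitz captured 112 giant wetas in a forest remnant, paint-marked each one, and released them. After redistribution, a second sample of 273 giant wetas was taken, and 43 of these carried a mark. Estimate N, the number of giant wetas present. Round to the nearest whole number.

If marked individuals mix randomly, R/C ≈ M/N, giving N ≈ M·C/R.
N = (112 × 273) / 43 = 30576 / 43 ≈ 711.1 → 711

N ≈ 711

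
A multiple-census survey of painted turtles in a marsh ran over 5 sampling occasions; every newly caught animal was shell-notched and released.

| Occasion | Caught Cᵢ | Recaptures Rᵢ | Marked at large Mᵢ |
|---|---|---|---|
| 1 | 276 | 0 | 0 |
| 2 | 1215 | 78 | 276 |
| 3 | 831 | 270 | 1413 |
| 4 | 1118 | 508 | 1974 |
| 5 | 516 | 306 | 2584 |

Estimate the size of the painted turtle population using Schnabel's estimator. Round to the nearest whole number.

N ≈ 4346

Σ MᵢCᵢ = 0·276 + 276·1215 + 1413·831 + 1974·1118 + 2584·516 = 0 + 335340 + 1174203 + 2206932 + 1333344 = 5049819
Σ Rᵢ = 0 + 78 + 270 + 508 + 306 = 1162
N̂ = 5049819 / 1162 ≈ 4345.8 → 4346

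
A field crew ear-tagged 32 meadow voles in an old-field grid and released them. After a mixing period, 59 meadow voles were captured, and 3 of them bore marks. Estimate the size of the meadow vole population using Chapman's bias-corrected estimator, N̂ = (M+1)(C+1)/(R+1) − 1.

N = 494

N̂ = (32+1)(59+1)/(3+1) − 1 = 33·60/4 − 1
= 1980/4 − 1 = 495 − 1 = 494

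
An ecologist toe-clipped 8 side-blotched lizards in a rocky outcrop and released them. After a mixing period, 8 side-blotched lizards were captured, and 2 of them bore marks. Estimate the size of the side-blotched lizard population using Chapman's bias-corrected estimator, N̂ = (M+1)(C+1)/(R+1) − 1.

N̂ = (8+1)(8+1)/(2+1) − 1 = 9·9/3 − 1
= 81/3 − 1 = 27 − 1 = 26

N = 26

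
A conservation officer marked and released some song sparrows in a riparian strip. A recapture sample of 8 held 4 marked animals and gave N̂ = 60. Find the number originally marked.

From N = M·C/R: M = N·R / C = 60·4 / 8 = 240 / 8 = 30.

M = 30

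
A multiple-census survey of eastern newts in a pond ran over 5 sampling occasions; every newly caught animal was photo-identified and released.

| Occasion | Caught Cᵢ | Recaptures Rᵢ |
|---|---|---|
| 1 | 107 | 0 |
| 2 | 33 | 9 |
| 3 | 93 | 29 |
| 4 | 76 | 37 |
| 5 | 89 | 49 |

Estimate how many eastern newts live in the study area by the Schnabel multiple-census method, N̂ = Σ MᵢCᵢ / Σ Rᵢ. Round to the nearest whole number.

N ≈ 414

Marked at large before each occasion: Mᵢ = Σⱼ<ᵢ (Cⱼ − Rⱼ) → M1=0, M2=107, M3=131, M4=195, M5=234
Σ MᵢCᵢ = 0·107 + 107·33 + 131·93 + 195·76 + 234·89 = 0 + 3531 + 12183 + 14820 + 20826 = 51360
Σ Rᵢ = 0 + 9 + 29 + 37 + 49 = 124
N̂ = 51360 / 124 ≈ 414.2 → 414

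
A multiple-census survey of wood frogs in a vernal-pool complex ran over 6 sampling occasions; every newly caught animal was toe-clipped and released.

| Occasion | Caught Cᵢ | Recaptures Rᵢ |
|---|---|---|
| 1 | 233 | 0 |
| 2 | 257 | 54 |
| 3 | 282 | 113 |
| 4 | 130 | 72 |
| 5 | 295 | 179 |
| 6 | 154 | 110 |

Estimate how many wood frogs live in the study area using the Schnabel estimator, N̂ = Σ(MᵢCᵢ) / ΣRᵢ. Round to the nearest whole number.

N ≈ 1093

Marked at large before each occasion: Mᵢ = Σⱼ<ᵢ (Cⱼ − Rⱼ) → M1=0, M2=233, M3=436, M4=605, M5=663, M6=779
Σ MᵢCᵢ = 0·233 + 233·257 + 436·282 + 605·130 + 663·295 + 779·154 = 0 + 59881 + 122952 + 78650 + 195585 + 119966 = 577034
Σ Rᵢ = 0 + 54 + 113 + 72 + 179 + 110 = 528
N̂ = 577034 / 528 ≈ 1092.9 → 1093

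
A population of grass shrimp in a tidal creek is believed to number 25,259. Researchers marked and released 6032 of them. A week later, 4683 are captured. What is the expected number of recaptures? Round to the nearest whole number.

expected recaptures ≈ 1118

The marked fraction of the population is 6032/25259, so in a sample of 4683 expect C·(M/N) marked.
E[R] = 6032 × 4683 / 25259 = 28247856 / 25259 ≈ 1118.3 → 1118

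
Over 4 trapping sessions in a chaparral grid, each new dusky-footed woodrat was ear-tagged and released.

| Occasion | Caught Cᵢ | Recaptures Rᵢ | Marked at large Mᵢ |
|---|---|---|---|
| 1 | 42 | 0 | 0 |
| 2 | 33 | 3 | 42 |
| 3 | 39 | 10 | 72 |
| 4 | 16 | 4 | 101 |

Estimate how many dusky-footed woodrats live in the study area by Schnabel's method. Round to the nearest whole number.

Σ MᵢCᵢ = 0·42 + 42·33 + 72·39 + 101·16 = 0 + 1386 + 2808 + 1616 = 5810
Σ Rᵢ = 0 + 3 + 10 + 4 = 17
N̂ = 5810 / 17 ≈ 341.8 → 342

N ≈ 342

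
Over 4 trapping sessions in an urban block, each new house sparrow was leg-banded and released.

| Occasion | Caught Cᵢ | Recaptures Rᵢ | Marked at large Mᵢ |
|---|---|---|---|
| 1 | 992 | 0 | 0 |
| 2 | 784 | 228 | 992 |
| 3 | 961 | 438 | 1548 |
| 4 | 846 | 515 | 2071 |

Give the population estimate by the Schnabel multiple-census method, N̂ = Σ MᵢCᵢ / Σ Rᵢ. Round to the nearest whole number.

Σ MᵢCᵢ = 0·992 + 992·784 + 1548·961 + 2071·846 = 0 + 777728 + 1487628 + 1752066 = 4017422
Σ Rᵢ = 0 + 228 + 438 + 515 = 1181
N̂ = 4017422 / 1181 ≈ 3401.7 → 3402

N ≈ 3402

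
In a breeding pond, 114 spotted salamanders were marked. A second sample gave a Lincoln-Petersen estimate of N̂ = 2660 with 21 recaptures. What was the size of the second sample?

From N = M·C/R: C = N·R / M = 2660·21 / 114 = 55860 / 114 = 490.

C = 490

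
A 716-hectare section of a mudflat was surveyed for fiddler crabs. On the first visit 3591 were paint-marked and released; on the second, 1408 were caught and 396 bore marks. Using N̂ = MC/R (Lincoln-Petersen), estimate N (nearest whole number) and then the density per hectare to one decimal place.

density ≈ 17.8 fiddler crabs per hectare

N̂ = 3591·1408/396 = 5056128/396 = 12768
Density = N̂ / area = 12768 / 716 ≈ 17.83 → 17.8 per hectare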